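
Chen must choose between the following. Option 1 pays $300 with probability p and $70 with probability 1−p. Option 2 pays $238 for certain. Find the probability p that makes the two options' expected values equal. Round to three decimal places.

p·300 + (1−p)·70 = 238
230p + 70 = 238
p = (238 − 70) / 230

p = 0.730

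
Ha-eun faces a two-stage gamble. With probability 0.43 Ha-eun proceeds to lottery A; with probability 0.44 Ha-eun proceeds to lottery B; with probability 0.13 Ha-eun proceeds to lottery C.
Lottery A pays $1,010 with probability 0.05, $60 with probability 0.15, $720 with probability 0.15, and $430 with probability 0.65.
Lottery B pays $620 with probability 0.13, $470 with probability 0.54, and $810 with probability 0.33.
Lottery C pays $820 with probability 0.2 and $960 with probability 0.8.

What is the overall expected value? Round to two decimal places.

EV(A) = 0.05 × 1010 + 0.15 × 60 + 0.15 × 720 + 0.65 × 430 = 50.5 + 9 + 108 + 279.5 = 447
EV(B) = 0.13 × 620 + 0.54 × 470 + 0.33 × 810 = 80.6 + 253.8 + 267.3 = 601.7
EV(C) = 0.2 × 820 + 0.8 × 960 = 164 + 768 = 932
Overall = 0.43 × 447 + 0.44 × 601.7 + 0.13 × 932 = 192.21 + 264.748 + 121.16 = 578.118

$578.12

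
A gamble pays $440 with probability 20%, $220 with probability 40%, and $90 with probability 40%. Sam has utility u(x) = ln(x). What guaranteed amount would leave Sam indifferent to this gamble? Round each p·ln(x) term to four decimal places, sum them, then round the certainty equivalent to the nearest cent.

$176.76

E[u] = 0.2·ln(440) + 0.4·ln(220) + 0.4·ln(90) = 1.2174 + 2.1575 + 1.7999 = 5.1748
CE = e^5.1748 ≈ 176.76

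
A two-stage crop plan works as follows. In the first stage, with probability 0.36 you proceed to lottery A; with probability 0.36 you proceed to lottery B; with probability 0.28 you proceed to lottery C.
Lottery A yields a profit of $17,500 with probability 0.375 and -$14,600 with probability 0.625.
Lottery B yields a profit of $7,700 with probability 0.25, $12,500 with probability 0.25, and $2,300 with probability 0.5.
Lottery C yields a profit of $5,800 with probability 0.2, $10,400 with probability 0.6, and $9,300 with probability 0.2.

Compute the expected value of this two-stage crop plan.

EV(A) = 0.375 × 17500 + 0.625 × (-14600) = 6562.5 − 9125 = -2562.5
EV(B) = 0.25 × 7700 + 0.25 × 12500 + 0.5 × 2300 = 1925 + 3125 + 1150 = 6200
EV(C) = 0.2 × 5800 + 0.6 × 10400 + 0.2 × 9300 = 1160 + 6240 + 1860 = 9260
Overall = 0.36 × (-2562.5) + 0.36 × 6200 + 0.28 × 9260 = -922.5 + 2232 + 2592.8 = 3902.3

$3,902.30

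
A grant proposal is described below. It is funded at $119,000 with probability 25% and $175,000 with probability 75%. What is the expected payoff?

$161,000

EV = 0.25 × 119000 + 0.75 × 175000 = 29750 + 131250 = 161000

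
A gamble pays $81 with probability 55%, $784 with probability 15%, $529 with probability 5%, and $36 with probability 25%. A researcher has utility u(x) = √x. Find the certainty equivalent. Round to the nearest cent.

$139.24

E[u] = 0.55·√81 + 0.15·√784 + 0.05·√529 + 0.25·√36 = 0.55·9 + 0.15·28 + 0.05·23 + 0.25·6 = 11.8
CE = (11.8)² = 139.24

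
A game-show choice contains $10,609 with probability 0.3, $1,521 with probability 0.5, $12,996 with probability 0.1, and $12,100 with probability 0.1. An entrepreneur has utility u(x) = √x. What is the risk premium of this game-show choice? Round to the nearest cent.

$1,152.96

E[u] = 0.3·√10609 + 0.5·√1521 + 0.1·√12996 + 0.1·√12100 = 0.3·103 + 0.5·39 + 0.1·114 + 0.1·110 = 72.8
CE = (72.8)² = 5299.84
Risk premium = EV − CE = 6452.8 − 5299.84 = 1152.96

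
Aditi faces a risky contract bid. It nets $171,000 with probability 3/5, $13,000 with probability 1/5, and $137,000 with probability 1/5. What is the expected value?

EV = 3/5 × 171000 + 1/5 × 13000 + 1/5 × 137000 = 102600 + 2600 + 27400 = 132600

$132,600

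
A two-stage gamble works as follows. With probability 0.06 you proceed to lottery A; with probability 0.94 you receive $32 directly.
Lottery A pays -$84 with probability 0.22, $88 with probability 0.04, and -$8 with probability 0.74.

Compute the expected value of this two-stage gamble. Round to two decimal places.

EV(A) = 0.22 × (-84) + 0.04 × 88 + 0.74 × (-8) = -18.48 + 3.52 − 5.92 = -20.88
Branch B: 32 (certain)
Overall = 0.06 × (-20.88) + 0.94 × 32 = -1.2528 + 30.08 = 28.8272

$28.83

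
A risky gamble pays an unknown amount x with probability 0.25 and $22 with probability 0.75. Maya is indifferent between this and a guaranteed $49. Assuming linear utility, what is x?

0.25·x + 0.75·22 = 49
0.25·x = 49 − 16.5 = 32.5
x = 32.5 / 0.25 = 130

x = $130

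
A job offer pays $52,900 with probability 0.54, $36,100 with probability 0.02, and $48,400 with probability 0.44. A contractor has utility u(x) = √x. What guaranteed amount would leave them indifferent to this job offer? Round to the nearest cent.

$50,535.04

E[u] = 0.54·√52900 + 0.02·√36100 + 0.44·√48400 = 0.54·230 + 0.02·190 + 0.44·220 = 224.8
CE = (224.8)² = 50535.04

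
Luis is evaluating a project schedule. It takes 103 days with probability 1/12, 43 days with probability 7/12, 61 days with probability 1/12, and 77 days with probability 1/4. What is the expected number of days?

EV = 1/12 × 103 + 7/12 × 43 + 1/12 × 61 + 1/4 × 77 = 8.5833 + 25.0833 + 5.0833 + 19.25 = 58

58 days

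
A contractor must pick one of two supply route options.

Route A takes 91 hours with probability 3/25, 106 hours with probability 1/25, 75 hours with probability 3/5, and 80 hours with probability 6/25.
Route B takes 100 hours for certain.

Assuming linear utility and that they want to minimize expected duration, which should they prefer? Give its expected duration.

Route A (79.36 hours)

Route A = 3/25 × 91 + 1/25 × 106 + 3/5 × 75 + 6/25 × 80 = 10.92 + 4.24 + 45 + 19.2 = 79.36
Route B: 100 (certain)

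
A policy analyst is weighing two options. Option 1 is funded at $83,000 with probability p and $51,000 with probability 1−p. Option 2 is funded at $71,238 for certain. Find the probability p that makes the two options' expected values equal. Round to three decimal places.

p·83000 + (1−p)·51000 = 71238
32000p + 51000 = 71238
p = (71238 − 51000) / 32000

p = 0.632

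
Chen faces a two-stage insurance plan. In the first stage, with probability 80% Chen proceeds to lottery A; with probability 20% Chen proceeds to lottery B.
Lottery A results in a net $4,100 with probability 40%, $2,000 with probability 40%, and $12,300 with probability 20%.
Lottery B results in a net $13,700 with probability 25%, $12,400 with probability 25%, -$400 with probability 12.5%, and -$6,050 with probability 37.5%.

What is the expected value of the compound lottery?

EV(A) = 0.4 × 4100 + 0.4 × 2000 + 0.2 × 12300 = 1640 + 800 + 2460 = 4900
EV(B) = 0.25 × 13700 + 0.25 × 12400 + 0.125 × (-400) + 0.375 × (-6050) = 3425 + 3100 − 50 − 2268.75 = 4206.25
Overall = 0.8 × 4900 + 0.2 × 4206.25 = 3920 + 841.25 = 4761.25

$4,761.25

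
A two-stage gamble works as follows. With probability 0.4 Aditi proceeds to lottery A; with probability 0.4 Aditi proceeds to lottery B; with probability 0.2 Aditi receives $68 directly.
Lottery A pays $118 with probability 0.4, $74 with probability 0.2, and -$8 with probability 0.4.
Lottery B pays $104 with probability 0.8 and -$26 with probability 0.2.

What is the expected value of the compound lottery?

$68.32

EV(A) = 0.4 × 118 + 0.2 × 74 + 0.4 × (-8) = 47.2 + 14.8 − 3.2 = 58.8
EV(B) = 0.8 × 104 + 0.2 × (-26) = 83.2 − 5.2 = 78
Branch C: 68 (certain)
Overall = 0.4 × 58.8 + 0.4 × 78 + 0.2 × 68 = 23.52 + 31.2 + 13.6 = 68.32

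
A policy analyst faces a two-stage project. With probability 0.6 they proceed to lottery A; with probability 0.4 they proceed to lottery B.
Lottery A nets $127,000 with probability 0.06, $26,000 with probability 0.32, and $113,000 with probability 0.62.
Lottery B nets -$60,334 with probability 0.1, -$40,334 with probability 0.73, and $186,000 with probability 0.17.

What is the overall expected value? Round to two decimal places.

$50,057.11

EV(A) = 0.06 × 127000 + 0.32 × 26000 + 0.62 × 113000 = 7620 + 8320 + 70060 = 86000
EV(B) = 0.1 × (-60334) + 0.73 × (-40334) + 0.17 × 186000 = -6033.4 − 29443.82 + 31620 = -3857.22
Overall = 0.6 × 86000 + 0.4 × (-3857.22) = 51600 − 1542.888 = 50057.112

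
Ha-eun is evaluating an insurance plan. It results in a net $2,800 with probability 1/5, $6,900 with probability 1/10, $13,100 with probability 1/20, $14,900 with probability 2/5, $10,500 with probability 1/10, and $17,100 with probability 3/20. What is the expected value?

EV = 1/5 × 2800 + 1/10 × 6900 + 1/20 × 13100 + 2/5 × 14900 + 1/10 × 10500 + 3/20 × 17100 = 560 + 690 + 655 + 5960 + 1050 + 2565 = 11480

$11,480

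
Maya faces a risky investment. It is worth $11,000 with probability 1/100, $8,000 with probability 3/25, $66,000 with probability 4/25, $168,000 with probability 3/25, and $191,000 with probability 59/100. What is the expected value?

EV = 1/100 × 11000 + 3/25 × 8000 + 4/25 × 66000 + 3/25 × 168000 + 59/100 × 191000 = 110 + 960 + 10560 + 20160 + 112690 = 144480

$144,480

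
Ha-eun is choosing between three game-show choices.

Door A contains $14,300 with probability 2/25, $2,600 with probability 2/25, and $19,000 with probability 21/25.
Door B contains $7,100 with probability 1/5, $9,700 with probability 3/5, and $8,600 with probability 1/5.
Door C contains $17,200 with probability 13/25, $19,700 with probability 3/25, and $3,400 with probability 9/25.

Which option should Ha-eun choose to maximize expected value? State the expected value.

Door A ($17,312)

Door A = 2/25 × 14300 + 2/25 × 2600 + 21/25 × 19000 = 1144 + 208 + 15960 = 17312
Door B = 1/5 × 7100 + 3/5 × 9700 + 1/5 × 8600 = 1420 + 5820 + 1720 = 8960
Door C = 13/25 × 17200 + 3/25 × 19700 + 9/25 × 3400 = 8944 + 2364 + 1224 = 12532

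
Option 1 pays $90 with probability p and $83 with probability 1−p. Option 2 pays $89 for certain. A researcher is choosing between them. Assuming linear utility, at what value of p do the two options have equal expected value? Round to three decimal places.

p·90 + (1−p)·83 = 89
7p + 83 = 89
p = (89 − 83) / 7

p = 0.857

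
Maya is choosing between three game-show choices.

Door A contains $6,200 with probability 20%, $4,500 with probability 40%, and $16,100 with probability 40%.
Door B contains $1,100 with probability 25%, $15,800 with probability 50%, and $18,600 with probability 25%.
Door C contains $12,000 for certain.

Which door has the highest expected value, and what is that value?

Door B ($12,825)

Door A = 0.2 × 6200 + 0.4 × 4500 + 0.4 × 16100 = 1240 + 1800 + 6440 = 9480
Door B = 0.25 × 1100 + 0.5 × 15800 + 0.25 × 18600 = 275 + 7900 + 4650 = 12825
Door C: 12000 (certain)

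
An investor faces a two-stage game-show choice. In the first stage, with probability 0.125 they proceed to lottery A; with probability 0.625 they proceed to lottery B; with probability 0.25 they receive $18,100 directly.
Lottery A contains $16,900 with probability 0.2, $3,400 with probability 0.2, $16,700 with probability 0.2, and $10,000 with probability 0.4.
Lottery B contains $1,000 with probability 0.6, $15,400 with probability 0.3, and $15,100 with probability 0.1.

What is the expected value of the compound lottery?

EV(A) = 0.2 × 16900 + 0.2 × 3400 + 0.2 × 16700 + 0.4 × 10000 = 3380 + 680 + 3340 + 4000 = 11400
EV(B) = 0.6 × 1000 + 0.3 × 15400 + 0.1 × 15100 = 600 + 4620 + 1510 = 6730
Branch C: 18100 (certain)
Overall = 0.125 × 11400 + 0.625 × 6730 + 0.25 × 18100 = 1425 + 4206.25 + 4525 = 10156.25

$10,156.25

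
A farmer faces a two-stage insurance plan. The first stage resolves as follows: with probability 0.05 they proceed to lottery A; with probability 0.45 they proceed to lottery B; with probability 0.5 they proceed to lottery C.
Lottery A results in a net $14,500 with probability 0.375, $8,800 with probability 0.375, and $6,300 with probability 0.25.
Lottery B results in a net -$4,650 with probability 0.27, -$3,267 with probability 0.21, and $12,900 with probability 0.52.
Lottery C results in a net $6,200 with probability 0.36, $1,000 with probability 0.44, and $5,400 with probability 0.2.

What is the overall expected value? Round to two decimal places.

$4,536.52

EV(A) = 0.375 × 14500 + 0.375 × 8800 + 0.25 × 6300 = 5437.5 + 3300 + 1575 = 10312.5
EV(B) = 0.27 × (-4650) + 0.21 × (-3267) + 0.52 × 12900 = -1255.5 − 686.07 + 6708 = 4766.43
EV(C) = 0.36 × 6200 + 0.44 × 1000 + 0.2 × 5400 = 2232 + 440 + 1080 = 3752
Overall = 0.05 × 10312.5 + 0.45 × 4766.43 + 0.5 × 3752 = 515.625 + 2144.8935 + 1876 = 4536.5185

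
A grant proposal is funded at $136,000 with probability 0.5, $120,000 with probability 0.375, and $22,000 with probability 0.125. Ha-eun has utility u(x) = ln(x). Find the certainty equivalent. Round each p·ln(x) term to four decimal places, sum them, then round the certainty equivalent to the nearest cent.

E[u] = 0.5·ln(136000) + 0.375·ln(120000) + 0.125·ln(22000) = 5.9102 + 4.3857 + 1.2498 = 11.5457
CE = e^11.5457 ≈ 103331.75

$103,331.75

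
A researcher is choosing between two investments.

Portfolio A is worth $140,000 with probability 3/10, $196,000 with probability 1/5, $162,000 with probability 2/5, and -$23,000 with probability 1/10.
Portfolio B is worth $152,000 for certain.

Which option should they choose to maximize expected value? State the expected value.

Portfolio A = 3/10 × 140000 + 1/5 × 196000 + 2/5 × 162000 + 1/10 × (-23000) = 42000 + 39200 + 64800 − 2300 = 143700
Portfolio B: 152000 (certain)

Portfolio B ($152,000)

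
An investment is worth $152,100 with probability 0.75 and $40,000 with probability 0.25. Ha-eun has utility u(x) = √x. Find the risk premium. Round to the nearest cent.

E[u] = 0.75·√152100 + 0.25·√40000 = 0.75·390 + 0.25·200 = 342.5
CE = (342.5)² = 117306.25
Risk premium = EV − CE = 124075 − 117306.25 = 6768.75

$6,768.75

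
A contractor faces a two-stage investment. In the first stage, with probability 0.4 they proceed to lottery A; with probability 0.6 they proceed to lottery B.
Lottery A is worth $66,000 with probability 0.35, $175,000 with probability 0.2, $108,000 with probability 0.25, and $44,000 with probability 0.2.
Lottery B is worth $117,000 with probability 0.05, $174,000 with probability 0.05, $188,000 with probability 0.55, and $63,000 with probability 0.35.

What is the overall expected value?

$121,560

EV(A) = 0.35 × 66000 + 0.2 × 175000 + 0.25 × 108000 + 0.2 × 44000 = 23100 + 35000 + 27000 + 8800 = 93900
EV(B) = 0.05 × 117000 + 0.05 × 174000 + 0.55 × 188000 + 0.35 × 63000 = 5850 + 8700 + 103400 + 22050 = 140000
Overall = 0.4 × 93900 + 0.6 × 140000 = 37560 + 84000 = 121560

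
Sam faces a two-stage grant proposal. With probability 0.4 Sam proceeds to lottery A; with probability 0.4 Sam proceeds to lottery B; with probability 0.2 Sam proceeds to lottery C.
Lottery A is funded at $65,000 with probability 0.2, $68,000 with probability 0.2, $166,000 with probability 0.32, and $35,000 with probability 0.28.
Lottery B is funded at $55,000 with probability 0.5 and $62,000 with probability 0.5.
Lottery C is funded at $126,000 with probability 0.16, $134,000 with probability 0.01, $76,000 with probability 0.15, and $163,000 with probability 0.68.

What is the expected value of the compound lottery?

EV(A) = 0.2 × 65000 + 0.2 × 68000 + 0.32 × 166000 + 0.28 × 35000 = 13000 + 13600 + 53120 + 9800 = 89520
EV(B) = 0.5 × 55000 + 0.5 × 62000 = 27500 + 31000 = 58500
EV(C) = 0.16 × 126000 + 0.01 × 134000 + 0.15 × 76000 + 0.68 × 163000 = 20160 + 1340 + 11400 + 110840 = 143740
Overall = 0.4 × 89520 + 0.4 × 58500 + 0.2 × 143740 = 35808 + 23400 + 28748 = 87956

$87,956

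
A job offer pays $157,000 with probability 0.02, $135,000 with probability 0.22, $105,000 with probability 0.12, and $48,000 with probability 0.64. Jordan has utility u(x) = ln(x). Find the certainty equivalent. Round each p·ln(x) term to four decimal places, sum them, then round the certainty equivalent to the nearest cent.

E[u] = 0.02·ln(157000) + 0.22·ln(135000) + 0.12·ln(105000) + 0.64·ln(48000) = 0.2393 + 2.5989 + 1.3874 + 6.8985 = 11.1241
CE = e^11.1241 ≈ 67785.26

$67,785.26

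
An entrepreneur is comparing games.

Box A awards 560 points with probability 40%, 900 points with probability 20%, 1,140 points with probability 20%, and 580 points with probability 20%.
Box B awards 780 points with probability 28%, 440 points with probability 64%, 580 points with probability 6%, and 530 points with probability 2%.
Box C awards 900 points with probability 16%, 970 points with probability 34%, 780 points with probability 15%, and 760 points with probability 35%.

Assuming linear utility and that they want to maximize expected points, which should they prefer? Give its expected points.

Box C (856.8 points)

Box A = 0.4 × 560 + 0.2 × 900 + 0.2 × 1140 + 0.2 × 580 = 224 + 180 + 228 + 116 = 748
Box B = 0.28 × 780 + 0.64 × 440 + 0.06 × 580 + 0.02 × 530 = 218.4 + 281.6 + 34.8 + 10.6 = 545.4
Box C = 0.16 × 900 + 0.34 × 970 + 0.15 × 780 + 0.35 × 760 = 144 + 329.8 + 117 + 266 = 856.8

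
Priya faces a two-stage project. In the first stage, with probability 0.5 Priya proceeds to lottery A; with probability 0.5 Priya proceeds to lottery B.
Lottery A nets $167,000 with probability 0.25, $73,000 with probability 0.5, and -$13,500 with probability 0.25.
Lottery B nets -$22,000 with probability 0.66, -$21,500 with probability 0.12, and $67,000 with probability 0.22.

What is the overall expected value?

$36,257.50

EV(A) = 0.25 × 167000 + 0.5 × 73000 + 0.25 × (-13500) = 41750 + 36500 − 3375 = 74875
EV(B) = 0.66 × (-22000) + 0.12 × (-21500) + 0.22 × 67000 = -14520 − 2580 + 14740 = -2360
Overall = 0.5 × 74875 + 0.5 × (-2360) = 37437.5 − 1180 = 36257.5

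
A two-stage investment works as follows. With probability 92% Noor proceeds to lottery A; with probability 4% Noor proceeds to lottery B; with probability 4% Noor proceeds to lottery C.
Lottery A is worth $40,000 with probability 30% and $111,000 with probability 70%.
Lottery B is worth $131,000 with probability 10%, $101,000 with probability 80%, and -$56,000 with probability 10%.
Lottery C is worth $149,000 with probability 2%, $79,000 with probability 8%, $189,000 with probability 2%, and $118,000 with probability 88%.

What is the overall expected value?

EV(A) = 0.3 × 40000 + 0.7 × 111000 = 12000 + 77700 = 89700
EV(B) = 0.1 × 131000 + 0.8 × 101000 + 0.1 × (-56000) = 13100 + 80800 − 5600 = 88300
EV(C) = 0.02 × 149000 + 0.08 × 79000 + 0.02 × 189000 + 0.88 × 118000 = 2980 + 6320 + 3780 + 103840 = 116920
Overall = 0.92 × 89700 + 0.04 × 88300 + 0.04 × 116920 = 82524 + 3532 + 4676.8 = 90732.8

$90,732.80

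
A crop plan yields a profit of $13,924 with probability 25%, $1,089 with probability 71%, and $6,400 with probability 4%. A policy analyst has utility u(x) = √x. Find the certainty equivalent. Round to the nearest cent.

$3,150.58

E[u] = 0.25·√13924 + 0.71·√1089 + 0.04·√6400 = 0.25·118 + 0.71·33 + 0.04·80 = 56.13
CE = (56.13)² = 3150.5769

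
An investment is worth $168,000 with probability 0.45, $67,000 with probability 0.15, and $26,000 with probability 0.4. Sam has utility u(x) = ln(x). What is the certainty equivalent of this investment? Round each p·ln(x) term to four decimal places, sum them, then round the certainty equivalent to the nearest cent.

$69,390.14

E[u] = 0.45·ln(168000) + 0.15·ln(67000) + 0.4·ln(26000) = 5.4143 + 1.6669 + 4.0663 = 11.1475
CE = e^11.1475 ≈ 69390.14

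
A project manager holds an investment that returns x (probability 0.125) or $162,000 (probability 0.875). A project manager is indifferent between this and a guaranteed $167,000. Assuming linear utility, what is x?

0.125·x + 0.875·162000 = 167000
0.125·x = 167000 − 141750 = 25250
x = 25250 / 0.125 = 202000

x = $202,000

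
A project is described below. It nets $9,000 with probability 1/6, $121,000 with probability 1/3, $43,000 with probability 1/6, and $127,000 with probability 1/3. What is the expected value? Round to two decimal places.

EV = 1/6 × 9000 + 1/3 × 121000 + 1/6 × 43000 + 1/3 × 127000 = 1500 + 40333.3333 + 7166.6667 + 42333.3333 = 91333.3333

$91,333.33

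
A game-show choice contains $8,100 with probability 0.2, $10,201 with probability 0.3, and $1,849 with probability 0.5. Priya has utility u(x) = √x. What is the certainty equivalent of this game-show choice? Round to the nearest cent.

E[u] = 0.2·√8100 + 0.3·√10201 + 0.5·√1849 = 0.2·90 + 0.3·101 + 0.5·43 = 69.8
CE = (69.8)² = 4872.04

$4,872.04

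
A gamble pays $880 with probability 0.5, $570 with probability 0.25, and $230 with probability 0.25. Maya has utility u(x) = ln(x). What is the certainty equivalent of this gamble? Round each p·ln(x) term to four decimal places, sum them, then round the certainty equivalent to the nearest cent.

$564.48

E[u] = 0.5·ln(880) + 0.25·ln(570) + 0.25·ln(230) = 3.3900 + 1.5864 + 1.3595 = 6.3359
CE = e^6.3359 ≈ 564.48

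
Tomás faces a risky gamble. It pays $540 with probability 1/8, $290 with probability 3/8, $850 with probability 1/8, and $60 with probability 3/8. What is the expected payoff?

EV = 1/8 × 540 + 3/8 × 290 + 1/8 × 850 + 3/8 × 60 = 67.5 + 108.75 + 106.25 + 22.5 = 305

$305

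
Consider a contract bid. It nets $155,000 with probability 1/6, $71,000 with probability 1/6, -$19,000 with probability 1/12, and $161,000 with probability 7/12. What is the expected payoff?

EV = 1/6 × 155000 + 1/6 × 71000 + 1/12 × (-19000) + 7/12 × 161000 = 25833.3333 + 11833.3333 − 1583.3333 + 93916.6667 = 130000

$130,000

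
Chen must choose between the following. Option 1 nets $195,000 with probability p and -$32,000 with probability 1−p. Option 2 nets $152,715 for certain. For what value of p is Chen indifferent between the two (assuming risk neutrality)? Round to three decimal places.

p = 0.814

p·195000 + (1−p)·(-32000) = 152715
227000p − 32000 = 152715
p = (152715 + 32000) / 227000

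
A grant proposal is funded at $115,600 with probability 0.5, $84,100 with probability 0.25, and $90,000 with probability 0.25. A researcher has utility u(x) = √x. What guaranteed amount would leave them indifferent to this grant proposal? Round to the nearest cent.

E[u] = 0.5·√115600 + 0.25·√84100 + 0.25·√90000 = 0.5·340 + 0.25·290 + 0.25·300 = 317.5
CE = (317.5)² = 100806.25

$100,806.25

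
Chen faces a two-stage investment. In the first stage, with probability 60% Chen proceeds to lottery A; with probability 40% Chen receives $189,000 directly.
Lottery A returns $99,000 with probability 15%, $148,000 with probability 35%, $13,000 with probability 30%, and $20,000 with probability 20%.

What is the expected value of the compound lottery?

$120,330

EV(A) = 0.15 × 99000 + 0.35 × 148000 + 0.3 × 13000 + 0.2 × 20000 = 14850 + 51800 + 3900 + 4000 = 74550
Branch B: 189000 (certain)
Overall = 0.6 × 74550 + 0.4 × 189000 = 44730 + 75600 = 120330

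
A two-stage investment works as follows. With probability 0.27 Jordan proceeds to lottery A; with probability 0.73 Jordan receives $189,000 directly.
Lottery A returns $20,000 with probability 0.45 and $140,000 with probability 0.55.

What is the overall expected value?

EV(A) = 0.45 × 20000 + 0.55 × 140000 = 9000 + 77000 = 86000
Branch B: 189000 (certain)
Overall = 0.27 × 86000 + 0.73 × 189000 = 23220 + 137970 = 161190

$161,190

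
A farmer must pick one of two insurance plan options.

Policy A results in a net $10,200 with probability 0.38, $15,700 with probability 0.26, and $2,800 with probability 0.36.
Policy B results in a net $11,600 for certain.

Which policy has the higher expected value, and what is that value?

Policy B ($11,600)

Policy A = 0.38 × 10200 + 0.26 × 15700 + 0.36 × 2800 = 3876 + 4082 + 1008 = 8966
Policy B: 11600 (certain)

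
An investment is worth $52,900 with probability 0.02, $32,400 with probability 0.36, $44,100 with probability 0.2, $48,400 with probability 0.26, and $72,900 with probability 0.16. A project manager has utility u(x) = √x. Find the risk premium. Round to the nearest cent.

E[u] = 0.02·√52900 + 0.36·√32400 + 0.2·√44100 + 0.26·√48400 + 0.16·√72900 = 0.02·230 + 0.36·180 + 0.2·210 + 0.26·220 + 0.16·270 = 211.8
CE = (211.8)² = 44859.24
Risk premium = EV − CE = 45790 − 44859.24 = 930.76

$930.76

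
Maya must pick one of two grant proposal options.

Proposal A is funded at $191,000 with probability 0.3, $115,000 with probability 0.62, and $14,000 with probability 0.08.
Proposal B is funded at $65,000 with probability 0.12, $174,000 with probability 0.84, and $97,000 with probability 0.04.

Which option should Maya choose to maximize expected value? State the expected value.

Proposal B ($157,840)

Proposal A = 0.3 × 191000 + 0.62 × 115000 + 0.08 × 14000 = 57300 + 71300 + 1120 = 129720
Proposal B = 0.12 × 65000 + 0.84 × 174000 + 0.04 × 97000 = 7800 + 146160 + 3880 = 157840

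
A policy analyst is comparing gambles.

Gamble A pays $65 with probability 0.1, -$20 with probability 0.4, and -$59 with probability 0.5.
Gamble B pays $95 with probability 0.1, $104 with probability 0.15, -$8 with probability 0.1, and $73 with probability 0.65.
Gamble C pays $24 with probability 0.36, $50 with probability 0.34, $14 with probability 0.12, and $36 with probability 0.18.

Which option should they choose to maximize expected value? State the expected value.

Gamble A = 0.1 × 65 + 0.4 × (-20) + 0.5 × (-59) = 6.5 − 8 − 29.5 = -31
Gamble B = 0.1 × 95 + 0.15 × 104 + 0.1 × (-8) + 0.65 × 73 = 9.5 + 15.6 − 0.8 + 47.45 = 71.75
Gamble C = 0.36 × 24 + 0.34 × 50 + 0.12 × 14 + 0.18 × 36 = 8.64 + 17 + 1.68 + 6.48 = 33.8

Gamble B ($71.75)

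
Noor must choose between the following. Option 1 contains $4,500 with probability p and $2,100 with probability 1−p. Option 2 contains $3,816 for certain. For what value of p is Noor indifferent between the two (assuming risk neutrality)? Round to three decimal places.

p·4500 + (1−p)·2100 = 3816
2400p + 2100 = 3816
p = (3816 − 2100) / 2400

p = 0.715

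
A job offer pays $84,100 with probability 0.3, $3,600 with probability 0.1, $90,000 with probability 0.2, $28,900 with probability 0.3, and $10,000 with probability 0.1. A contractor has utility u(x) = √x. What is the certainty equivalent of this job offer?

$45,796

E[u] = 0.3·√84100 + 0.1·√3600 + 0.2·√90000 + 0.3·√28900 + 0.1·√10000 = 0.3·290 + 0.1·60 + 0.2·300 + 0.3·170 + 0.1·100 = 214
CE = (214)² = 45796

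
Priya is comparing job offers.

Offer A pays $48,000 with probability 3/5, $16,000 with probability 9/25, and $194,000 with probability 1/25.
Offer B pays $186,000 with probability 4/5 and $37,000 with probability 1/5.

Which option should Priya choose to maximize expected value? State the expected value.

Offer A = 3/5 × 48000 + 9/25 × 16000 + 1/25 × 194000 = 28800 + 5760 + 7760 = 42320
Offer B = 4/5 × 186000 + 1/5 × 37000 = 148800 + 7400 = 156200

Offer B ($156,200)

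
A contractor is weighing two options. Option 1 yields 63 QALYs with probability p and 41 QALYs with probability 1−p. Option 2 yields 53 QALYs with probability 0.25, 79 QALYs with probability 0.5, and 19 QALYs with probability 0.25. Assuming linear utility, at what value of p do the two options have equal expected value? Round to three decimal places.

EV(Option 2) = 0.25 × 53 + 0.5 × 79 + 0.25 × 19 = 13.25 + 39.5 + 4.75 = 57.5
p·63 + (1−p)·41 = 57.5
22p + 41 = 57.5
p = (57.5 − 41) / 22

p = 0.750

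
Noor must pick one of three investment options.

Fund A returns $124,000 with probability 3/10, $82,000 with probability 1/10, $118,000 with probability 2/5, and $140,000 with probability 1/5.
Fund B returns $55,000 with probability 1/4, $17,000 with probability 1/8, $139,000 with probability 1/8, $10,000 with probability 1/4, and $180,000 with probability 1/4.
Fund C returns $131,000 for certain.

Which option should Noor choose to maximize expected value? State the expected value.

Fund C ($131,000)

Fund A = 3/10 × 124000 + 1/10 × 82000 + 2/5 × 118000 + 1/5 × 140000 = 37200 + 8200 + 47200 + 28000 = 120600
Fund B = 1/4 × 55000 + 1/8 × 17000 + 1/8 × 139000 + 1/4 × 10000 + 1/4 × 180000 = 13750 + 2125 + 17375 + 2500 + 45000 = 80750
Fund C: 131000 (certain)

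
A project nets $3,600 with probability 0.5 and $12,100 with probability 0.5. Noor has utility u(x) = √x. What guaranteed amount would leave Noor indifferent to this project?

$7,225

E[u] = 0.5·√3600 + 0.5·√12100 = 0.5·60 + 0.5·110 = 85
CE = (85)² = 7225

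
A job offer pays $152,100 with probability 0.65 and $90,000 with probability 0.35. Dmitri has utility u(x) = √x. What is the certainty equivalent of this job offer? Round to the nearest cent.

E[u] = 0.65·√152100 + 0.35·√90000 = 0.65·390 + 0.35·300 = 358.5
CE = (358.5)² = 128522.25

$128,522.25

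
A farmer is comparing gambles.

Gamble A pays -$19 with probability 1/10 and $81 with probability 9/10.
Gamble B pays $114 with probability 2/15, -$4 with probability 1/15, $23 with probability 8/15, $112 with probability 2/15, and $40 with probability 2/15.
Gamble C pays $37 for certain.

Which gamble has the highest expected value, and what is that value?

Gamble A ($71)

Gamble A = 1/10 × (-19) + 9/10 × 81 = -1.9 + 72.9 = 71
Gamble B = 2/15 × 114 + 1/15 × (-4) + 8/15 × 23 + 2/15 × 112 + 2/15 × 40 = 15.2 − 0.2667 + 12.2667 + 14.9333 + 5.3333 = 47.4667
Gamble C: 37 (certain)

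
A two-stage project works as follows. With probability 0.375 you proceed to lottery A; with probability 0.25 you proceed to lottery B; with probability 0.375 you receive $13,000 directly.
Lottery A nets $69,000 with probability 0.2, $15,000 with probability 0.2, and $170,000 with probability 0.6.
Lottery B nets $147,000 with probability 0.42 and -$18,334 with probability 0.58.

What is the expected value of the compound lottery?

$62,201.57

EV(A) = 0.2 × 69000 + 0.2 × 15000 + 0.6 × 170000 = 13800 + 3000 + 102000 = 118800
EV(B) = 0.42 × 147000 + 0.58 × (-18334) = 61740 − 10633.72 = 51106.28
Branch C: 13000 (certain)
Overall = 0.375 × 118800 + 0.25 × 51106.28 + 0.375 × 13000 = 44550 + 12776.57 + 4875 = 62201.57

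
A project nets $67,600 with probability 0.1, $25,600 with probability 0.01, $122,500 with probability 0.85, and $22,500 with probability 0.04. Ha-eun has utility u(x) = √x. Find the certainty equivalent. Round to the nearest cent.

E[u] = 0.1·√67600 + 0.01·√25600 + 0.85·√122500 + 0.04·√22500 = 0.1·260 + 0.01·160 + 0.85·350 + 0.04·150 = 331.1
CE = (331.1)² = 109627.21

$109,627.21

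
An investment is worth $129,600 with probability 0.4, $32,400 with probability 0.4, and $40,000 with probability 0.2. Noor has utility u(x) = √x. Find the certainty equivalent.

E[u] = 0.4·√129600 + 0.4·√32400 + 0.2·√40000 = 0.4·360 + 0.4·180 + 0.2·200 = 256
CE = (256)² = 65536

$65,536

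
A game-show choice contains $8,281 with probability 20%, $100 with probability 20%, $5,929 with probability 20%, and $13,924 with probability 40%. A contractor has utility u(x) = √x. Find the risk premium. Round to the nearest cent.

$1,575.76

E[u] = 0.2·√8281 + 0.2·√100 + 0.2·√5929 + 0.4·√13924 = 0.2·91 + 0.2·10 + 0.2·77 + 0.4·118 = 82.8
CE = (82.8)² = 6855.84
Risk premium = EV − CE = 8431.6 − 6855.84 = 1575.76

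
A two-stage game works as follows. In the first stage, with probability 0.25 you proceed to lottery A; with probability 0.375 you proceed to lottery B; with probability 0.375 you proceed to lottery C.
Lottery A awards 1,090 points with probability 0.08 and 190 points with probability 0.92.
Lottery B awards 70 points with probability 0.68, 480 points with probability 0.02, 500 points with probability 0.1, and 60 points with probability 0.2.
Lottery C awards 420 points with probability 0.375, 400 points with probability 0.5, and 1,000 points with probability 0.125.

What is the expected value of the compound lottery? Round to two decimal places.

EV(A) = 0.08 × 1090 + 0.92 × 190 = 87.2 + 174.8 = 262
EV(B) = 0.68 × 70 + 0.02 × 480 + 0.1 × 500 + 0.2 × 60 = 47.6 + 9.6 + 50 + 12 = 119.2
EV(C) = 0.375 × 420 + 0.5 × 400 + 0.125 × 1000 = 157.5 + 200 + 125 = 482.5
Overall = 0.25 × 262 + 0.375 × 119.2 + 0.375 × 482.5 = 65.5 + 44.7 + 180.9375 = 291.1375

291.14 points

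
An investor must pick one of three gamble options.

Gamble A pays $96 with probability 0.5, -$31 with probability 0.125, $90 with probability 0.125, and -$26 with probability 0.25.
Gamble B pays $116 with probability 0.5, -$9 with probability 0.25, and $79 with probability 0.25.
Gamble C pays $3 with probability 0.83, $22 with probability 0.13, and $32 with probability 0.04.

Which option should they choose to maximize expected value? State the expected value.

Gamble B ($75.50)

Gamble A = 0.5 × 96 + 0.125 × (-31) + 0.125 × 90 + 0.25 × (-26) = 48 − 3.875 + 11.25 − 6.5 = 48.875
Gamble B = 0.5 × 116 + 0.25 × (-9) + 0.25 × 79 = 58 − 2.25 + 19.75 = 75.5
Gamble C = 0.83 × 3 + 0.13 × 22 + 0.04 × 32 = 2.49 + 2.86 + 1.28 = 6.63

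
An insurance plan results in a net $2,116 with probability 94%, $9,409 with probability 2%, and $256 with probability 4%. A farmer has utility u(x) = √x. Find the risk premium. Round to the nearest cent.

$87.99

E[u] = 0.94·√2116 + 0.02·√9409 + 0.04·√256 = 0.94·46 + 0.02·97 + 0.04·16 = 45.82
CE = (45.82)² = 2099.4724
Risk premium = EV − CE = 2187.46 − 2099.4724 = 87.9876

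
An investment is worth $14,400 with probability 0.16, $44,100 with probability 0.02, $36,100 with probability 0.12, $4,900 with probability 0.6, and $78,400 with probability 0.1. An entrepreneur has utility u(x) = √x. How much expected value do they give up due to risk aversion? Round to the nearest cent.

$4,795.56

E[u] = 0.16·√14400 + 0.02·√44100 + 0.12·√36100 + 0.6·√4900 + 0.1·√78400 = 0.16·120 + 0.02·210 + 0.12·190 + 0.6·70 + 0.1·280 = 116.2
CE = (116.2)² = 13502.44
Risk premium = EV − CE = 18298 − 13502.44 = 4795.56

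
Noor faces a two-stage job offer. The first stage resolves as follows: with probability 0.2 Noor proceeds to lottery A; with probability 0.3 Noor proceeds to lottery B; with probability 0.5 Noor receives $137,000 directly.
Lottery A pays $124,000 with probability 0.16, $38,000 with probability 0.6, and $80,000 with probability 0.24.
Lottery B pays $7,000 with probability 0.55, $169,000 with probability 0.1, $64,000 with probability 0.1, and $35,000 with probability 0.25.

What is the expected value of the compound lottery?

$91,638

EV(A) = 0.16 × 124000 + 0.6 × 38000 + 0.24 × 80000 = 19840 + 22800 + 19200 = 61840
EV(B) = 0.55 × 7000 + 0.1 × 169000 + 0.1 × 64000 + 0.25 × 35000 = 3850 + 16900 + 6400 + 8750 = 35900
Branch C: 137000 (certain)
Overall = 0.2 × 61840 + 0.3 × 35900 + 0.5 × 137000 = 12368 + 10770 + 68500 = 91638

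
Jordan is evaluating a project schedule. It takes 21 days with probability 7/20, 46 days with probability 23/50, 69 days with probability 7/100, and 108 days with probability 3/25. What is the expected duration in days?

EV = 7/20 × 21 + 23/50 × 46 + 7/100 × 69 + 3/25 × 108 = 7.35 + 21.16 + 4.83 + 12.96 = 46.3

46.3 days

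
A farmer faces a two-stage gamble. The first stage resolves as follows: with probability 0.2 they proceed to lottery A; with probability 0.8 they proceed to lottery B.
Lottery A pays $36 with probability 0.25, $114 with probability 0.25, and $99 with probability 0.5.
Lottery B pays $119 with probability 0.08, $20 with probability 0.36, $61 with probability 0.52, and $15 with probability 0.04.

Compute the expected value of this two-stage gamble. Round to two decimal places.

EV(A) = 0.25 × 36 + 0.25 × 114 + 0.5 × 99 = 9 + 28.5 + 49.5 = 87
EV(B) = 0.08 × 119 + 0.36 × 20 + 0.52 × 61 + 0.04 × 15 = 9.52 + 7.2 + 31.72 + 0.6 = 49.04
Overall = 0.2 × 87 + 0.8 × 49.04 = 17.4 + 39.232 = 56.632

$56.63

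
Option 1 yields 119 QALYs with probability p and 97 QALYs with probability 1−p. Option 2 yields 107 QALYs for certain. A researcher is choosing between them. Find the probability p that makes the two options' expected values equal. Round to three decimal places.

p·119 + (1−p)·97 = 107
22p + 97 = 107
p = (107 − 97) / 22

p = 0.455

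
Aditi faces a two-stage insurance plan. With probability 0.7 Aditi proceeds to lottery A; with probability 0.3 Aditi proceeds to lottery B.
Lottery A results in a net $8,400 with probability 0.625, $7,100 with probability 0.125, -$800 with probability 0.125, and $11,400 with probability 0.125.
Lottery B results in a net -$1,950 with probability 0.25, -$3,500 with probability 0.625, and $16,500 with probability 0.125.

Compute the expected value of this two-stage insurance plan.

$5,040

EV(A) = 0.625 × 8400 + 0.125 × 7100 + 0.125 × (-800) + 0.125 × 11400 = 5250 + 887.5 − 100 + 1425 = 7462.5
EV(B) = 0.25 × (-1950) + 0.625 × (-3500) + 0.125 × 16500 = -487.5 − 2187.5 + 2062.5 = -612.5
Overall = 0.7 × 7462.5 + 0.3 × (-612.5) = 5223.75 − 183.75 = 5040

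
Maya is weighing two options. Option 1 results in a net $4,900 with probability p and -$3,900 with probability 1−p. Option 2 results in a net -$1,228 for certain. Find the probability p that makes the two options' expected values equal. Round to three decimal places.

p = 0.304

p·4900 + (1−p)·(-3900) = -1228
8800p − 3900 = -1228
p = (-1228 + 3900) / 8800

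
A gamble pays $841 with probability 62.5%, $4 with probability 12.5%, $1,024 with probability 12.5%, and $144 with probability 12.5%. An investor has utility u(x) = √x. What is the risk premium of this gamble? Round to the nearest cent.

E[u] = 0.625·√841 + 0.125·√4 + 0.125·√1024 + 0.125·√144 = 0.625·29 + 0.125·2 + 0.125·32 + 0.125·12 = 23.875
CE = (23.875)² = 570.015625
Risk premium = EV − CE = 672.125 − 570.015625 = 102.109375

$102.11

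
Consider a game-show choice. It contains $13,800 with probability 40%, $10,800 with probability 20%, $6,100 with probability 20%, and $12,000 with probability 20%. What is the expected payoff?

EV = 0.4 × 13800 + 0.2 × 10800 + 0.2 × 6100 + 0.2 × 12000 = 5520 + 2160 + 1220 + 2400 = 11300

$11,300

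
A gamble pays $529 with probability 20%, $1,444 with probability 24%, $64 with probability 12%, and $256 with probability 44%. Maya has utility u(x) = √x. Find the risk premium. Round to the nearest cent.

$100.92

E[u] = 0.2·√529 + 0.24·√1444 + 0.12·√64 + 0.44·√256 = 0.2·23 + 0.24·38 + 0.12·8 + 0.44·16 = 21.72
CE = (21.72)² = 471.7584
Risk premium = EV − CE = 572.68 − 471.7584 = 100.9216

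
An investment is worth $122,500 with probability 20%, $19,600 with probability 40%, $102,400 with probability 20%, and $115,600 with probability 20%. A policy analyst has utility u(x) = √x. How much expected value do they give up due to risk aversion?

E[u] = 0.2·√122500 + 0.4·√19600 + 0.2·√102400 + 0.2·√115600 = 0.2·350 + 0.4·140 + 0.2·320 + 0.2·340 = 258
CE = (258)² = 66564
Risk premium = EV − CE = 75940 − 66564 = 9376

$9,376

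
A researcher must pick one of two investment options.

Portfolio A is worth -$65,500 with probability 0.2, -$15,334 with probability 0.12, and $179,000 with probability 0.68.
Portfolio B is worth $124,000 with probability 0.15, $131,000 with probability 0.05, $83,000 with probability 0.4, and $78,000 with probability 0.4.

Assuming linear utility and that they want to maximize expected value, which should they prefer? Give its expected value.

Portfolio A = 0.2 × (-65500) + 0.12 × (-15334) + 0.68 × 179000 = -13100 − 1840.08 + 121720 = 106779.92
Portfolio B = 0.15 × 124000 + 0.05 × 131000 + 0.4 × 83000 + 0.4 × 78000 = 18600 + 6550 + 33200 + 31200 = 89550

Portfolio A ($106,779.92)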